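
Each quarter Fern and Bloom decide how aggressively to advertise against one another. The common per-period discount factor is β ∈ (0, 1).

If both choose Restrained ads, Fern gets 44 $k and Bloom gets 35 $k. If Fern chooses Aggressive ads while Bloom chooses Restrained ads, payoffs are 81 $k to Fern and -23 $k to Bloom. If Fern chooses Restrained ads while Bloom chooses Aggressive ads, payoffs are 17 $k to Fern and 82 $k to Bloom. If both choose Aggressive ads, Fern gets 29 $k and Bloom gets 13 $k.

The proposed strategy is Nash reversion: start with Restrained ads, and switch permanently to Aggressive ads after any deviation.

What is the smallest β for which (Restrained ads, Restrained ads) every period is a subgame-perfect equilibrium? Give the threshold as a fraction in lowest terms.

For Fern: deviation gain 81−44 = 37, per-period punishment loss 44−29 = 15. IC gives β ≥ 37/52.
For Bloom: gain 47, loss 22 per period, so β ≥ 47/69.
The tighter constraint is Fern's, so cooperation needs β ≥ 37/52.

37/52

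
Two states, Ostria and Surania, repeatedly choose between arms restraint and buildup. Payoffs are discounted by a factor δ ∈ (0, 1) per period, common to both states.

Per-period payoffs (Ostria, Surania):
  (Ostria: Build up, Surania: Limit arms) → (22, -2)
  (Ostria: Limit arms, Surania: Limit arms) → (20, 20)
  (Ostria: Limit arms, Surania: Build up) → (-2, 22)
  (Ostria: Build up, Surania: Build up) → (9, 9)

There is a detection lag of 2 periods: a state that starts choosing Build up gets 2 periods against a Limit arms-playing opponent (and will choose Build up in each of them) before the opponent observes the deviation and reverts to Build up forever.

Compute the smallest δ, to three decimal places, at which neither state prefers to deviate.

Deviating for the 2 undetected periods gains 22−20 = 2 per period over cooperation, then loses 20−9 = 11 per period forever once punishment starts.
Gain: 2(1 + δ + … + δ^1); loss: 11·δ^2/(1−δ).
No profitable deviation ⇔ 2(1−δ^2) ≤ 11·δ^2, i.e. δ^2 ≥ 2/(2+11) = 2/13.
Hence δ ≥ (2/13)^(1/2) ≈ 0.392.

0.392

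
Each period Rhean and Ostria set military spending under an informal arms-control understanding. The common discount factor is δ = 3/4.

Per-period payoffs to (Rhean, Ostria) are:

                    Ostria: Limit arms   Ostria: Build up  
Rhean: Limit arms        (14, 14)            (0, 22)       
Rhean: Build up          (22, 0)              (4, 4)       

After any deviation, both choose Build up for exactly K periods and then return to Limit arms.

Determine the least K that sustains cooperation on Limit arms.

2

No profitable deviation requires (14−4)(δ+…+δ^K) ≥ 22−14, i.e. δ+…+δ^K ≥ 4/5 ≈ 0.8000.
With δ = 3/4, the partial sums are K=1: 0.7500, K=2: 1.3125.
K = 2 is the first length at which the sum reaches 0.8000.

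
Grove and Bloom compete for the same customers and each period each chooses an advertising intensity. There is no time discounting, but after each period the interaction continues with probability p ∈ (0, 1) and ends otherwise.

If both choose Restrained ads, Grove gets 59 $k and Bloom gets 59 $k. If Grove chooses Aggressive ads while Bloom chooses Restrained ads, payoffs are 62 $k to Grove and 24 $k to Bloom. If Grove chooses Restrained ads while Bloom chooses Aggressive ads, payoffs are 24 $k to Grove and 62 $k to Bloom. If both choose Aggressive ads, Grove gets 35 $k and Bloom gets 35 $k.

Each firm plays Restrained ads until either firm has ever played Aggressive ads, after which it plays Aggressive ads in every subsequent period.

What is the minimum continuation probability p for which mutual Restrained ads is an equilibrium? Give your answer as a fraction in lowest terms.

With no time discounting, the continuation probability p plays the role of the discount factor.
Grim-trigger IC: 59/(1−p) ≥ 62 + 35p/(1−p) ⇒ p ≥ (62−59)/(62−35) = 1/9.

1/9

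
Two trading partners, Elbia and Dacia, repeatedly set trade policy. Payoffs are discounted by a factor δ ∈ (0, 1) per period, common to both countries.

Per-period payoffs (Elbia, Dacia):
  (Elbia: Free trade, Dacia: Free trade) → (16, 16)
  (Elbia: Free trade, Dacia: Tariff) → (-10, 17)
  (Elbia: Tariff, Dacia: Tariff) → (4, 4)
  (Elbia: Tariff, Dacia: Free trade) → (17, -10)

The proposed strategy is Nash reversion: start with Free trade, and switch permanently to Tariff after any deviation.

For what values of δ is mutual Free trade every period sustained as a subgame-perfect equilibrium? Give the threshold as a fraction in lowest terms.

1/13

One-period gain from deviating is 17 − 16 = 1. The loss is 16 − 4 = 12 in every subsequent period, with present value 12·δ/(1−δ).
Deviation is unprofitable when 12·δ/(1−δ) ≥ 1, i.e. δ/(1−δ) ≥ 1/12.
Equivalently δ ≥ 1/(1+12) = 1/13.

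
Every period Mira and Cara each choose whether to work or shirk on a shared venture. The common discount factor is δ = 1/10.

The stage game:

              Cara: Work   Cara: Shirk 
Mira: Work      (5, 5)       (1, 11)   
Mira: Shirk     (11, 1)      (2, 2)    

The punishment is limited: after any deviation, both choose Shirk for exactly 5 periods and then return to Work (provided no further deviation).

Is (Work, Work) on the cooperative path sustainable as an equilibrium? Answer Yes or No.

No

A one-shot deviation gives 11 now, then 2 for 5 periods, then back to 5.
Gain from deviating: (11−5) today; loss: (5−2) in each of the next 5 periods.
No-deviation condition: (5−2)(δ+…+δ^5) ≥ 11−5, i.e. δ+…+δ^5 ≥ 2.
At δ = 1/10: δ+…+δ^5 = 0.1111 < 2.0000.
So cooperation is not sustainable.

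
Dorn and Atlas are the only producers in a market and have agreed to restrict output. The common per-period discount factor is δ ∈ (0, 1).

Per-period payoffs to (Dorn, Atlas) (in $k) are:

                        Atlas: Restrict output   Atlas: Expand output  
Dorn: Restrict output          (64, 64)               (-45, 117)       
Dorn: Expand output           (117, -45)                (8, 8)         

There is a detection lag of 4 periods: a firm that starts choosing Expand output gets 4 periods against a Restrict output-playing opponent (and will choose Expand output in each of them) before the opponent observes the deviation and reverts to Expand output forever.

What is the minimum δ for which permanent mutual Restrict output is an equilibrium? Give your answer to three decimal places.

The best deviation is to choose Expand output for all 4 undetected periods, earning 117 each, then 8 forever once detected.
Deviation value: 117(1−δ^4)/(1−δ) + 8δ^4/(1−δ); cooperation value: 64/(1−δ).
IC: 64 ≥ 117(1−δ^4) + 8δ^4 = 117 − 109δ^4.
So δ^4 ≥ 53/109, giving δ ≥ (53/109)^(1/4) ≈ 0.835.

0.835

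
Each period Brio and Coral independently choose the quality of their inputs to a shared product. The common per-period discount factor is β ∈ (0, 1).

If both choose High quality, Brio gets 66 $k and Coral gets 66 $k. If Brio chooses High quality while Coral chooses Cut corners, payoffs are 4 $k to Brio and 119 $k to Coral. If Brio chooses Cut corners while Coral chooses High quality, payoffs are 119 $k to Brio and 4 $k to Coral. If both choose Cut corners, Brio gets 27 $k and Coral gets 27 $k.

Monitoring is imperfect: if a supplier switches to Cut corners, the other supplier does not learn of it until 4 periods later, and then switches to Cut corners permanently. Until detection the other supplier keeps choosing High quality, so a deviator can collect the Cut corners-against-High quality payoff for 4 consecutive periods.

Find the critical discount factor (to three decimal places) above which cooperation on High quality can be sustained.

0.871

Deviating for the 4 undetected periods gains 119−66 = 53 per period over cooperation, then loses 66−27 = 39 per period forever once punishment starts.
Gain: 53(1 + β + … + β^3); loss: 39·β^4/(1−β).
No profitable deviation ⇔ 53(1−β^4) ≤ 39·β^4, i.e. β^4 ≥ 53/(53+39) = 53/92.
Hence β ≥ (53/92)^(1/4) ≈ 0.871.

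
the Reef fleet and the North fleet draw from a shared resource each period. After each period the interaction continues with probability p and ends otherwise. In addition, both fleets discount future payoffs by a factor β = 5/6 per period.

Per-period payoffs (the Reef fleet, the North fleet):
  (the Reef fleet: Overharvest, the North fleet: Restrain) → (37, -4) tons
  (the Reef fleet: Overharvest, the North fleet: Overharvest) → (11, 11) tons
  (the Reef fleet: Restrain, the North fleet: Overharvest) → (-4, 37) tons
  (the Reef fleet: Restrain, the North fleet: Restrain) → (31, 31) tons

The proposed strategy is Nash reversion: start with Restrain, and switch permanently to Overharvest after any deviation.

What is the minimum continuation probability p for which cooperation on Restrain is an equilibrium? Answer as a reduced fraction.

Expected continuation weight on next period's payoff is β·p = 5/6·p, which plays the role of the discount factor.
Cooperation requires 5/6·p ≥ (37−31)/(37−11) = 3/13, hence p ≥ 18/65.

18/65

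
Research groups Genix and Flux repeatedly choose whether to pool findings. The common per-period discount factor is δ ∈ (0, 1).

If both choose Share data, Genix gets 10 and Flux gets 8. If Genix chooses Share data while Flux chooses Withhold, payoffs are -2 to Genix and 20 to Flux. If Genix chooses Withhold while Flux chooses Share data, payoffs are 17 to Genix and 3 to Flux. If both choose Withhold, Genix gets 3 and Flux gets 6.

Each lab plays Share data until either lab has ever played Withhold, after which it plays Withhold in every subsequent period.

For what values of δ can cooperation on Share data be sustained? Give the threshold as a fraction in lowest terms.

6/7

Genix: cooperation gives 10 each period; deviation gives 17 once then 3 forever.
  10/(1−δ) ≥ 17 + 3δ/(1−δ) ⇒ δ ≥ 7/14 = 1/2.
Flux: cooperation gives 8 each period; deviation gives 20 once then 6 forever.
  δ ≥ 12/14 = 6/7.
Both must hold, so the binding constraint is Flux's: δ ≥ 6/7.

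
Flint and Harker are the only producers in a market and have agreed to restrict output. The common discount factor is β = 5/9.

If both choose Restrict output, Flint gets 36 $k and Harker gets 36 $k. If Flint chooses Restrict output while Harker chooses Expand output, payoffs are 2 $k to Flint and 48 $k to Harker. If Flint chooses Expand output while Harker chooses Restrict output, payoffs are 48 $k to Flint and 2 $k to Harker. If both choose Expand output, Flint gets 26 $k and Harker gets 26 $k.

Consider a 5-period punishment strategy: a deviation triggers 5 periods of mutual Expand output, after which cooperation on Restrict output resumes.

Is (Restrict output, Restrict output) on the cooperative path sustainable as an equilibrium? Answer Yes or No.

A one-shot deviation gives 48 now, then 26 for 5 periods, then back to 36.
Gain from deviating: (48−36) today; loss: (36−26) in each of the next 5 periods.
No-deviation condition: (36−26)(β+…+β^5) ≥ 48−36, i.e. β+…+β^5 ≥ 6/5.
At β = 5/9: β+…+β^5 = 1.1838 < 1.2000.
So cooperation is not sustainable.

No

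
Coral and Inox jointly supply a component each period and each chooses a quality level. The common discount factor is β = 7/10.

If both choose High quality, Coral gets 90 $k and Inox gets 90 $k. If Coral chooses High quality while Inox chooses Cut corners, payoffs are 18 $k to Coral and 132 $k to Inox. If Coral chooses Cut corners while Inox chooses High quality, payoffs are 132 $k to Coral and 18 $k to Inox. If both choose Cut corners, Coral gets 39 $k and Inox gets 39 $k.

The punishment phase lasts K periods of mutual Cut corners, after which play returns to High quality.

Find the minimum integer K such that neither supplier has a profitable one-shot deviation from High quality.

2

No profitable deviation requires (90−39)(β+…+β^K) ≥ 132−90, i.e. β+…+β^K ≥ 14/17 ≈ 0.8235.
With β = 7/10, the partial sums are K=1: 0.7000, K=2: 1.1900.
K = 2 is the first length at which the sum reaches 0.8235.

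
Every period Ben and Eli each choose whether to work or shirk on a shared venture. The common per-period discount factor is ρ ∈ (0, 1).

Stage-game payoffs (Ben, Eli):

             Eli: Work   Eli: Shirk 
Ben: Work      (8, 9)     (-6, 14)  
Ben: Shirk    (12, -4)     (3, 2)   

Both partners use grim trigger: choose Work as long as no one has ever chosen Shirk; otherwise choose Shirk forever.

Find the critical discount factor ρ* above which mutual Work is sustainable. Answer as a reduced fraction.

4/9

Ben: cooperation gives 8 each period; deviation gives 12 once then 3 forever.
  8/(1−ρ) ≥ 12 + 3ρ/(1−ρ) ⇒ ρ ≥ 4/9.
Eli: cooperation gives 9 each period; deviation gives 14 once then 2 forever.
  ρ ≥ 5/12.
Both must hold, so the binding constraint is Ben's: ρ ≥ 4/9.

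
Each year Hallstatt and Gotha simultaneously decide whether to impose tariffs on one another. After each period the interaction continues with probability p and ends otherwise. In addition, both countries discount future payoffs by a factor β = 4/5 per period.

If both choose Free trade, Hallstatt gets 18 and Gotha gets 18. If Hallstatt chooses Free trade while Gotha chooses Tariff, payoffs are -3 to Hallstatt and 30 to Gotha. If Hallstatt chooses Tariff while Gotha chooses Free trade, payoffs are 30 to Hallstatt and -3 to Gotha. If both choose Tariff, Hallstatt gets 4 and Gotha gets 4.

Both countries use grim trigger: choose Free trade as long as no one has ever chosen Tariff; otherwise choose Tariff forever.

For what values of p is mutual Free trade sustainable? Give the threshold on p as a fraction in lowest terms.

With continuation probability p and discount β, the effective per-period discount factor is βp.
Grim-trigger IC: βp ≥ (30−18)/(30−4) = 6/13.
So p ≥ (6/13)/(4/5) = 15/26.

15/26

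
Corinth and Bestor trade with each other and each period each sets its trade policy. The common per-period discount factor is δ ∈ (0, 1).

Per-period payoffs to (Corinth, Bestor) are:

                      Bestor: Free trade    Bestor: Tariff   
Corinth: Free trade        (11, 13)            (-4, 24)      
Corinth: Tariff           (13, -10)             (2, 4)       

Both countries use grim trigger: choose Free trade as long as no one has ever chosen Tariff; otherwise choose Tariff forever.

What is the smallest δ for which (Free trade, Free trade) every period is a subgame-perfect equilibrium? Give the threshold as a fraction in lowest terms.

Corinth's threshold: (13−11)/(13−2) = 2/11.
Bestor's threshold: (24−13)/(24−4) = 11/20.
2/11 < 11/20, so Bestor binds and δ* = 11/20.

11/20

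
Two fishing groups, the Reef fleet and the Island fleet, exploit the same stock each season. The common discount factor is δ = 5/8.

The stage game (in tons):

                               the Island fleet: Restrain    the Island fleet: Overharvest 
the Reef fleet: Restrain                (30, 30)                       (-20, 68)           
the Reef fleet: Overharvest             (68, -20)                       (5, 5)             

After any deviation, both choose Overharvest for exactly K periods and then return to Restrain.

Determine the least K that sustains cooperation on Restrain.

IC: δ(1−δ^K)/(1−δ) ≥ (68−30)/(30−5) = 38/25.
With δ = 5/8: need 1 − δ^K ≥ 38/25·(1−5/8)/(5/8), i.e. δ^K ≤ 0.0880.
Since (5/8)^5 = 0.0954 and (5/8)^6 = 0.0596, the smallest such K is 6.

6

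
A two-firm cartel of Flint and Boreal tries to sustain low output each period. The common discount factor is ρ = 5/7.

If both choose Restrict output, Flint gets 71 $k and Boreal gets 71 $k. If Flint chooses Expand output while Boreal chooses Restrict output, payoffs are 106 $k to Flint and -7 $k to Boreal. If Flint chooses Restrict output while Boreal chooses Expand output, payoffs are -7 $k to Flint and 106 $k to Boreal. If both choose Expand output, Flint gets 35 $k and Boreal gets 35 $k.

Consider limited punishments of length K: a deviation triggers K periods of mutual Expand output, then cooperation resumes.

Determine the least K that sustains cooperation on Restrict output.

No profitable deviation requires (71−35)(ρ+…+ρ^K) ≥ 106−71, i.e. ρ+…+ρ^K ≥ 35/36 ≈ 0.9722.
With ρ = 5/7, the partial sums are K=1: 0.7143, K=2: 1.2245.
K = 2 is the first length at which the sum reaches 0.9722.

2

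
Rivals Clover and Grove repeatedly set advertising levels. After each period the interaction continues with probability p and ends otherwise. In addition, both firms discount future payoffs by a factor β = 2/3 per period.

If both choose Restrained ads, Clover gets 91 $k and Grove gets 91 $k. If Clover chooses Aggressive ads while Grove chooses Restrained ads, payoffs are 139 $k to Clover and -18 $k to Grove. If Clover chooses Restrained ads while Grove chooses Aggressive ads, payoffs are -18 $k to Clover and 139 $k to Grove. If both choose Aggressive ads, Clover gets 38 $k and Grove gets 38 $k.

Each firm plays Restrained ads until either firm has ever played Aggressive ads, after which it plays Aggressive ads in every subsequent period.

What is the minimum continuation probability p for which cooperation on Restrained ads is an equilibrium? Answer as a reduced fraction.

72/101

With continuation probability p and discount β, the effective per-period discount factor is βp.
Grim-trigger IC: βp ≥ (139−91)/(139−38) = 48/101.
So p ≥ (48/101)/(2/3) = 72/101.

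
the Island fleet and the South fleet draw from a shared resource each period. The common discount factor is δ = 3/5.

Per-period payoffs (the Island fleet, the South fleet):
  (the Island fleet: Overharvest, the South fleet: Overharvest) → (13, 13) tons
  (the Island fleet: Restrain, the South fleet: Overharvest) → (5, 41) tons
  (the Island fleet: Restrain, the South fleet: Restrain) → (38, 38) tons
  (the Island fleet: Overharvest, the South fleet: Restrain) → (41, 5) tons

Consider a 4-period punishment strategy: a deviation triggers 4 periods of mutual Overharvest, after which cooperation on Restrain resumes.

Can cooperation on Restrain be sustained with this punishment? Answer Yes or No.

Yes

IC: δ+…+δ^4 ≥ (41−38)/(38−13) = 3/25.
At δ = 3/5: partial sum = 1.3056 ≥ 0.1200. Cooperation sustainable.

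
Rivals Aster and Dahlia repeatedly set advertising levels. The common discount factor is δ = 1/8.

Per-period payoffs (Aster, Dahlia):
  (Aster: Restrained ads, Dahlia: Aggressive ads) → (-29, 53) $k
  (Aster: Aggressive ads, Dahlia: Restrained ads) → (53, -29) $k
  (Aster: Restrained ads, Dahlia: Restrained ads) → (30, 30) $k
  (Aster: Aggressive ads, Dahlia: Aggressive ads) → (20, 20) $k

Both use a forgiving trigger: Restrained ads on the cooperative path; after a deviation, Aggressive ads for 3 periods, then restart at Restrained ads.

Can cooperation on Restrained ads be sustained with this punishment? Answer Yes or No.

Comparing payoff streams over the 4 periods until play realigns: cooperate → 30(1+δ+…+δ^3); deviate → 53 + 20(δ+…+δ^3).
Cooperation is sustained iff (30−20)(δ+…+δ^3) ≥ 53−30.
δ+…+δ^3 = 1/8·(1−(1/8)^3)/(1−1/8) = 0.1426, and (53−30)/(30−20) = 2.3000.
0.1426 < 2.3000, so cooperation is not sustainable.

No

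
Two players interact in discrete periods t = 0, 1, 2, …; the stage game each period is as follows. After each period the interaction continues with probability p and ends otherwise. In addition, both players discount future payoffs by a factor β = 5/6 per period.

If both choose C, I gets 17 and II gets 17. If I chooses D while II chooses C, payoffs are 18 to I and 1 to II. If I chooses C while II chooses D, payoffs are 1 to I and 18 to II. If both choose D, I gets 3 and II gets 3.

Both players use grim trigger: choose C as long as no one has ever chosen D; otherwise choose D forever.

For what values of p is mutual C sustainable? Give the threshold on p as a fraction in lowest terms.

2/25

With continuation probability p and discount β, the effective per-period discount factor is βp.
Grim-trigger IC: βp ≥ (18−17)/(18−3) = 1/15.
So p ≥ (1/15)/(5/6) = 2/25.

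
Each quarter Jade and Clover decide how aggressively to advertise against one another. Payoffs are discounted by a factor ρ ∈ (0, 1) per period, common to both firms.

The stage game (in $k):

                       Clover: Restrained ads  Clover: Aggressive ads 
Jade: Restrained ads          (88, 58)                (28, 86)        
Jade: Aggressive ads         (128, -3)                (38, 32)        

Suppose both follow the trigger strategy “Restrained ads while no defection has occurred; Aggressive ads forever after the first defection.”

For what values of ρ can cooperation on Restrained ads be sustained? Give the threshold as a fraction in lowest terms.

For Jade: deviation gain 128−88 = 40, per-period punishment loss 88−38 = 50. IC gives ρ ≥ 40/90 = 4/9.
For Clover: gain 28, loss 26 per period, so ρ ≥ 28/54 = 14/27.
The tighter constraint is Clover's, so cooperation needs ρ ≥ 14/27.

14/27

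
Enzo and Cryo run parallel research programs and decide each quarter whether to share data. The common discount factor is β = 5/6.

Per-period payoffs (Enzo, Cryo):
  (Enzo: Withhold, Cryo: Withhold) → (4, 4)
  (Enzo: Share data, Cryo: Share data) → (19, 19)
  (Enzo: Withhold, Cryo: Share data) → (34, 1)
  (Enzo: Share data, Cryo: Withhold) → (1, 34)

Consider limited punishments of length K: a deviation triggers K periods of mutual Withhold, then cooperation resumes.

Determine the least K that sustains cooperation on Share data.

No profitable deviation requires (19−4)(β+…+β^K) ≥ 34−19, i.e. β+…+β^K ≥ 1 ≈ 1.0000.
With β = 5/6, the partial sums are K=1: 0.8333, K=2: 1.5278.
K = 2 is the first length at which the sum reaches 1.0000.

2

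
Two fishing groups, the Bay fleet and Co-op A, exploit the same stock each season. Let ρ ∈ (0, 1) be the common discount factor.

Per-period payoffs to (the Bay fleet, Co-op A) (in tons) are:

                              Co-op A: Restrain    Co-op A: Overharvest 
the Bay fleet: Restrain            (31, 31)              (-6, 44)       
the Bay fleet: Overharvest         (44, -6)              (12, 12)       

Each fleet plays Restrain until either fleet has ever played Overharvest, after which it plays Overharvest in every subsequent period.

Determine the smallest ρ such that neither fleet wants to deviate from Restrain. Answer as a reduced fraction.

13/32

Cooperation forever yields 31 each period: 31/(1−ρ).
Deviating yields 44 once, then 12 forever: 44 + 12ρ/(1−ρ).
No profitable deviation requires 31/(1−ρ) ≥ 44 + 12ρ/(1−ρ).
Multiplying by (1−ρ): 31 ≥ 44(1−ρ) + 12ρ = 44 − 32ρ.
So 32ρ ≥ 13, i.e. ρ ≥ 13/32.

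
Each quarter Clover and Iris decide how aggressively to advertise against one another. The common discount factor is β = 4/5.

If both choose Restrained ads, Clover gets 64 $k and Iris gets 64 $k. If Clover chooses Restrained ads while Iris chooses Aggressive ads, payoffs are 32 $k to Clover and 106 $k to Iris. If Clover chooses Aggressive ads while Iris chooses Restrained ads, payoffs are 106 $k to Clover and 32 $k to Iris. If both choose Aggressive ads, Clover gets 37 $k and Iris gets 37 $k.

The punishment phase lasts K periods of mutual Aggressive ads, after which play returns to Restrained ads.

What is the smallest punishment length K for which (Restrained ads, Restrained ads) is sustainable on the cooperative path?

No profitable deviation requires (64−37)(β+…+β^K) ≥ 106−64, i.e. β+…+β^K ≥ 14/9 ≈ 1.5556.
With β = 4/5, the partial sums are K=1: 0.8000, K=2: 1.4400, K=3: 1.9520.
K = 3 is the first length at which the sum reaches 1.5556.

3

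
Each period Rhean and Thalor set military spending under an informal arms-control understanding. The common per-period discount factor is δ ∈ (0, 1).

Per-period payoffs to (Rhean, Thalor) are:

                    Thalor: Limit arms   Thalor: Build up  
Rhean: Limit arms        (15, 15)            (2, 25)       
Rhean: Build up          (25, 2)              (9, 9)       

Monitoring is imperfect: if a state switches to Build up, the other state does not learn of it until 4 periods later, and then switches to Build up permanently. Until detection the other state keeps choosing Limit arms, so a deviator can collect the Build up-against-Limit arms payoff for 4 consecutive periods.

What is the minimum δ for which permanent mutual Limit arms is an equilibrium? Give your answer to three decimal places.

0.889

The best deviation is to choose Build up for all 4 undetected periods, earning 25 each, then 9 forever once detected.
Deviation value: 25(1−δ^4)/(1−δ) + 9δ^4/(1−δ); cooperation value: 15/(1−δ).
IC: 15 ≥ 25(1−δ^4) + 9δ^4 = 25 − 16δ^4.
So δ^4 ≥ 10/16 = 5/8, giving δ ≥ (5/8)^(1/4) ≈ 0.889.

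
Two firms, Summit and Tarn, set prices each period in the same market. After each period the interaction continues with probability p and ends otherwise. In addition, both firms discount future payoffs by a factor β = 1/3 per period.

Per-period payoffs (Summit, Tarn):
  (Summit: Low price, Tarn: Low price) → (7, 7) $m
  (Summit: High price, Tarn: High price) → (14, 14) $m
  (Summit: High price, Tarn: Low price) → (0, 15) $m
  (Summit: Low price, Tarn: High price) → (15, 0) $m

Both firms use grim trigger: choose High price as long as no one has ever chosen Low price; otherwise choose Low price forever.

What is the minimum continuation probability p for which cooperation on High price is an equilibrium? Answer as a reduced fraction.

3/8

Expected continuation weight on next period's payoff is β·p = 1/3·p, which plays the role of the discount factor.
Cooperation requires 1/3·p ≥ (15−14)/(15−7) = 1/8, hence p ≥ 3/8.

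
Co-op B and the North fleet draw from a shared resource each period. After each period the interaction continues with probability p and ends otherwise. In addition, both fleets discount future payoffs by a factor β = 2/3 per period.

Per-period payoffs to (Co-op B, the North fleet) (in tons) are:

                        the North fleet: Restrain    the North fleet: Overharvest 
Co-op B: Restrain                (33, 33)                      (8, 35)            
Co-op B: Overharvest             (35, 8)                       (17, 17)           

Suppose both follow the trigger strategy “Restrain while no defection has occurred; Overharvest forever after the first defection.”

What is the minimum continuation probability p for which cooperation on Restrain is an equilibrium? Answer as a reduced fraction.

1/6

Expected continuation weight on next period's payoff is β·p = 2/3·p, which plays the role of the discount factor.
Cooperation requires 2/3·p ≥ (35−33)/(35−17) = 1/9, hence p ≥ 1/6.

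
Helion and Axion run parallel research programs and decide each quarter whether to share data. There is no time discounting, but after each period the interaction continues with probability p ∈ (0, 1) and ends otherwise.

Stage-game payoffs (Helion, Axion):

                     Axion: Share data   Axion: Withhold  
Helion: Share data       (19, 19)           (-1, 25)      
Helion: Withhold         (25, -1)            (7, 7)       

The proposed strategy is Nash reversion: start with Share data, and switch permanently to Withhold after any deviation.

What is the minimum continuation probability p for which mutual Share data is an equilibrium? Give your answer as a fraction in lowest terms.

With no time discounting, the continuation probability p plays the role of the discount factor.
Grim-trigger IC: 19/(1−p) ≥ 25 + 7p/(1−p) ⇒ p ≥ (25−19)/(25−7) = 1/3.

1/3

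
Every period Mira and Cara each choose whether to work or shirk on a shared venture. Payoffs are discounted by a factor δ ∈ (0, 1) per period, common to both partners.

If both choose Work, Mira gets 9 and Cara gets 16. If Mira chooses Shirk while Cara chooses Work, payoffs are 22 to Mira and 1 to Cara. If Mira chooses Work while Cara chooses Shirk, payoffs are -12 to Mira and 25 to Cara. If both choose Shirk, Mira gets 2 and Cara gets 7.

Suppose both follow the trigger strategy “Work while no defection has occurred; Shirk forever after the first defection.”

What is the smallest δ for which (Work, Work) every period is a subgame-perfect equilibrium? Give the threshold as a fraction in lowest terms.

Mira's threshold: (22−9)/(22−2) = 13/20.
Cara's threshold: (25−16)/(25−7) = 1/2.
13/20 > 1/2, so Mira binds and δ* = 13/20.

13/20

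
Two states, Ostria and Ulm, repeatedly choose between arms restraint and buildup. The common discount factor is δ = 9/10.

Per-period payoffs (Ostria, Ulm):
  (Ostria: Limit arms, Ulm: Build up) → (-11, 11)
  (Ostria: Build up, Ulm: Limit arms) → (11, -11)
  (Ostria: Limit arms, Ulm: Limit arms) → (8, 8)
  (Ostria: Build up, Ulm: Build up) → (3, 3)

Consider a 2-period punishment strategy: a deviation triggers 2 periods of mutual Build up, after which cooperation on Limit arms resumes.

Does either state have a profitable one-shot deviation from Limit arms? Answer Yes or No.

No

IC: δ+…+δ^2 ≥ (11−8)/(8−3) = 3/5.
At δ = 9/10: partial sum = 1.7100 ≥ 0.6000. Cooperation sustainable.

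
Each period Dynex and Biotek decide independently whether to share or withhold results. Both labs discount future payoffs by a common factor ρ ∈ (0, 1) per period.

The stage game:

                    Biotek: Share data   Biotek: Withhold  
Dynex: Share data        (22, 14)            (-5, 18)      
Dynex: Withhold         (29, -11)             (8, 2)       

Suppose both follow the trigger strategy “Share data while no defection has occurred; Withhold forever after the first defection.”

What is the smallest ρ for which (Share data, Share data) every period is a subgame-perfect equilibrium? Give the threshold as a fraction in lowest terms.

Dynex's threshold: (29−22)/(29−8) = 1/3.
Biotek's threshold: (18−14)/(18−2) = 1/4.
1/3 > 1/4, so Dynex binds and ρ* = 1/3.

1/3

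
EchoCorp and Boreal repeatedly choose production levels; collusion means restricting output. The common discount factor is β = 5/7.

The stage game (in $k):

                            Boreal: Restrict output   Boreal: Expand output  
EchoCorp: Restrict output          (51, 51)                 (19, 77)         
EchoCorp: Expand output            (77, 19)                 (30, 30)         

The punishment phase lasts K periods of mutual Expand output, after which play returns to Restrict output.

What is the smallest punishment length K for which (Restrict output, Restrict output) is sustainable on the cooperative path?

3

No profitable deviation requires (51−30)(β+…+β^K) ≥ 77−51, i.e. β+…+β^K ≥ 26/21 ≈ 1.2381.
With β = 5/7, the partial sums are K=1: 0.7143, K=2: 1.2245, K=3: 1.5889.
K = 3 is the first length at which the sum reaches 1.2381.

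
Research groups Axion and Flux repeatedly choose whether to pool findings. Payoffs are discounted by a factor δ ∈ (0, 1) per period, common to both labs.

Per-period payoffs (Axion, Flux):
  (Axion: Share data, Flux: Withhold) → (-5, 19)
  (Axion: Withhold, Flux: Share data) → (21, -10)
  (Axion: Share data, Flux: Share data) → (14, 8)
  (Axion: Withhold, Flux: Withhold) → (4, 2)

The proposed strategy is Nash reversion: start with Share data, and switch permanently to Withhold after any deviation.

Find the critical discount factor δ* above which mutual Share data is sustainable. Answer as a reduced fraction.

11/17

For Axion: deviation gain 21−14 = 7, per-period punishment loss 14−4 = 10. IC gives δ ≥ 7/17.
For Flux: gain 11, loss 6 per period, so δ ≥ 11/17.
The tighter constraint is Flux's, so cooperation needs δ ≥ 11/17.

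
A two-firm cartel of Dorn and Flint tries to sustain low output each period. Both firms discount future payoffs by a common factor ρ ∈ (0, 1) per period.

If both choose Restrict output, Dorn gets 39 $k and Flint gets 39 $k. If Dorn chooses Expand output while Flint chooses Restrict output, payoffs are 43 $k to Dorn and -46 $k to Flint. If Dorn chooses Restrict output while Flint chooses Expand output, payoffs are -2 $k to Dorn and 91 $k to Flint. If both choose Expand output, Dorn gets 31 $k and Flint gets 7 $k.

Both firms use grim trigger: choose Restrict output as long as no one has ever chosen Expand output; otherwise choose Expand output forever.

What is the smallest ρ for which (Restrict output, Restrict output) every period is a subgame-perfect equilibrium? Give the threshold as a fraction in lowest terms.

Dorn's threshold: (43−39)/(43−31) = 1/3.
Flint's threshold: (91−39)/(91−7) = 13/21.
1/3 < 13/21, so Flint binds and ρ* = 13/21.

13/21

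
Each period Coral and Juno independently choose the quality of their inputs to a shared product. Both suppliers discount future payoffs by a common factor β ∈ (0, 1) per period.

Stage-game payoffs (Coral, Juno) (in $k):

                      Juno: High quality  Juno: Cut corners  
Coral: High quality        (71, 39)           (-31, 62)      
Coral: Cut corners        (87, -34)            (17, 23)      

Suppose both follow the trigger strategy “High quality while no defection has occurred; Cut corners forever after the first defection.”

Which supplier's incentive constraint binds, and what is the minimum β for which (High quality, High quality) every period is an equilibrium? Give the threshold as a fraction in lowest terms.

For Coral: deviation gain 87−71 = 16, per-period punishment loss 71−17 = 54. IC gives β ≥ 16/70 = 8/35.
For Juno: gain 23, loss 16 per period, so β ≥ 23/39.
The tighter constraint is Juno's, so cooperation needs β ≥ 23/39.

Juno; β ≥ 23/39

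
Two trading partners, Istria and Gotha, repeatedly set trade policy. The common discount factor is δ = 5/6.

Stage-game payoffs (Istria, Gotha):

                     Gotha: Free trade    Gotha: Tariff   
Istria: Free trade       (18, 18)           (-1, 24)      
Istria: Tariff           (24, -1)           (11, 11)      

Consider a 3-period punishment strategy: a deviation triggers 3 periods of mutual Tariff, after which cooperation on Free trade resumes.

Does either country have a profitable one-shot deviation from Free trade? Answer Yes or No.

No

A one-shot deviation gives 24 now, then 11 for 3 periods, then back to 18.
Gain from deviating: (24−18) today; loss: (18−11) in each of the next 3 periods.
No-deviation condition: (18−11)(δ+…+δ^3) ≥ 24−18, i.e. δ+…+δ^3 ≥ 6/7.
At δ = 5/6: δ+…+δ^3 = 2.1065 ≥ 0.8571.
So cooperation is sustainable.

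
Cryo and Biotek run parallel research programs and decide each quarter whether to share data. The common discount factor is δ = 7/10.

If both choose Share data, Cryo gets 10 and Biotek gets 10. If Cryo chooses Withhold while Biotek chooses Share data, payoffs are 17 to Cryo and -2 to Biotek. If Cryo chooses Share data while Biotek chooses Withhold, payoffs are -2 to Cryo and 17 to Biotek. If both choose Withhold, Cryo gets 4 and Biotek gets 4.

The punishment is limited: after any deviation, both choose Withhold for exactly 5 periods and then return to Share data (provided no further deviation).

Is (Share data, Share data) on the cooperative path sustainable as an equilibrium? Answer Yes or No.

Yes

A one-shot deviation gives 17 now, then 4 for 5 periods, then back to 10.
Gain from deviating: (17−10) today; loss: (10−4) in each of the next 5 periods.
No-deviation condition: (10−4)(δ+…+δ^5) ≥ 17−10, i.e. δ+…+δ^5 ≥ 7/6.
At δ = 7/10: δ+…+δ^5 = 1.9412 ≥ 1.1667.
So cooperation is sustainable.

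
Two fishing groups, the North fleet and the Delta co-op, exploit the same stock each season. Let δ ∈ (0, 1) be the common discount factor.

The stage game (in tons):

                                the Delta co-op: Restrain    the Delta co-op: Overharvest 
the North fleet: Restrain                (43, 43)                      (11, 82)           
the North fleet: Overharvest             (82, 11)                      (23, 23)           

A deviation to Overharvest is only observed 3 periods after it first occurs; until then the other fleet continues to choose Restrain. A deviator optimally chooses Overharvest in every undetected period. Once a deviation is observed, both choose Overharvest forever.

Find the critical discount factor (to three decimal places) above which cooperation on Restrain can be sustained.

0.871

The best deviation is to choose Overharvest for all 3 undetected periods, earning 82 each, then 23 forever once detected.
Deviation value: 82(1−δ^3)/(1−δ) + 23δ^3/(1−δ); cooperation value: 43/(1−δ).
IC: 43 ≥ 82(1−δ^3) + 23δ^3 = 82 − 59δ^3.
So δ^3 ≥ 39/59, giving δ ≥ (39/59)^(1/3) ≈ 0.871.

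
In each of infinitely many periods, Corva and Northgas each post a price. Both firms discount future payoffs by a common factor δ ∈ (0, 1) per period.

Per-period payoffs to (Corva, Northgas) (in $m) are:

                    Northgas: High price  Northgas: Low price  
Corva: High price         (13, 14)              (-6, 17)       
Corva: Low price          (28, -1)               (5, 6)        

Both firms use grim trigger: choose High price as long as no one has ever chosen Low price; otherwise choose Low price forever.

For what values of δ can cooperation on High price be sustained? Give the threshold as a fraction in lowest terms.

For Corva: deviation gain 28−13 = 15, per-period punishment loss 13−5 = 8. IC gives δ ≥ 15/23.
For Northgas: gain 3, loss 8 per period, so δ ≥ 3/11.
The tighter constraint is Corva's, so cooperation needs δ ≥ 15/23.

15/23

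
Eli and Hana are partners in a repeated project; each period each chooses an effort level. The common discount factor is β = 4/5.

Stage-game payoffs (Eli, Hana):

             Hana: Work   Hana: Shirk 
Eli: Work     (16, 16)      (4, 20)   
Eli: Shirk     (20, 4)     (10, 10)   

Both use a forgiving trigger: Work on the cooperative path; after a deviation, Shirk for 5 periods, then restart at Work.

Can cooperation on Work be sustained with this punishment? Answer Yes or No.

Yes

A one-shot deviation gives 20 now, then 10 for 5 periods, then back to 16.
Gain from deviating: (20−16) today; loss: (16−10) in each of the next 5 periods.
No-deviation condition: (16−10)(β+…+β^5) ≥ 20−16, i.e. β+…+β^5 ≥ 2/3.
At β = 4/5: β+…+β^5 = 2.6893 ≥ 0.6667.
So cooperation is sustainable.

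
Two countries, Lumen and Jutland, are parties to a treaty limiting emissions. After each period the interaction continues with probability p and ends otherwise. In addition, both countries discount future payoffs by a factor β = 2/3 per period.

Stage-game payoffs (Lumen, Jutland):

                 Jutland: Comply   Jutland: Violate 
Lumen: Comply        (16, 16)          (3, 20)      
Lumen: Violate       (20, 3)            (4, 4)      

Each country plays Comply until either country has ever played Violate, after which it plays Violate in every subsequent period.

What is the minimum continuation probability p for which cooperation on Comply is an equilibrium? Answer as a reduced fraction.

Expected continuation weight on next period's payoff is β·p = 2/3·p, which plays the role of the discount factor.
Cooperation requires 2/3·p ≥ (20−16)/(20−4) = 1/4, hence p ≥ 3/8.

3/8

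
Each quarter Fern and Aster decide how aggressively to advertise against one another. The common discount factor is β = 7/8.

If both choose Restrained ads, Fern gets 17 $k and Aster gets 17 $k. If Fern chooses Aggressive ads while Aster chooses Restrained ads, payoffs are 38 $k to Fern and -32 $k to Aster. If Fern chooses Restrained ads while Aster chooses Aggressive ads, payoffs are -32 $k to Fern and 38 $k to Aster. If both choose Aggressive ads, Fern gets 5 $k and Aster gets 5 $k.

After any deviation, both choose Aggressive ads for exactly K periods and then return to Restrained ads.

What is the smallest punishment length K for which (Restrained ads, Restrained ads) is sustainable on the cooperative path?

3

Need Σ_{k=1}^{K} β^k ≥ (38−17)/(17−5) = 1.7500 at β = 7/8.
At K = 2 the sum is 1.6406 < 1.7500; at K = 3 it is 2.3105 ≥ 1.7500.
So the minimum punishment length is K = 3.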